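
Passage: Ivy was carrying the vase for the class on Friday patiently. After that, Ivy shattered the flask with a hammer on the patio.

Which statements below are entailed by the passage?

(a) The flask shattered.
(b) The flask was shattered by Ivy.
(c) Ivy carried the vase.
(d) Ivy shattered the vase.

(a) Entailed — 'Ivy shattered the flask' is causative; it entails the inchoative 'the flask shattered'.
(b) Entailed — the original entails any weakening of itself; this just drops 'with a hammer', 'on the patio'.
(c) Entailed — 'carry' is an activity; 'was carrying' entails that some carrying happened, so 'carried' holds.
(d) Not entailed — Ivy shattered the flask, not the vase; the vase belongs to the carrying event.

(a), (b), (c)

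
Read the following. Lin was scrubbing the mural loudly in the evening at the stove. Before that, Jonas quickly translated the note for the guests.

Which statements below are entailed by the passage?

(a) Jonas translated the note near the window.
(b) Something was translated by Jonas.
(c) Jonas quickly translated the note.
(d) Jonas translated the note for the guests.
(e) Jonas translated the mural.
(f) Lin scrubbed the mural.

(a) Not entailed — 'near the window' adds information not in the original event.
(b) Entailed — dropping 'quickly', 'for the guests' and generalizing the patient leaves a sub-description the original still satisfies.
(c) Entailed — every conjunct here is already in the original translating event.
(d) Entailed — every conjunct here is already in the original translating event.
(e) Not entailed — Jonas translated the note, not the mural; the mural belongs to the scrubbing event.
(f) Entailed — 'scrub' is an activity; 'was scrubbing' entails that some scrubbing happened, so 'scrubbed' holds.

(b), (c), (d), (f)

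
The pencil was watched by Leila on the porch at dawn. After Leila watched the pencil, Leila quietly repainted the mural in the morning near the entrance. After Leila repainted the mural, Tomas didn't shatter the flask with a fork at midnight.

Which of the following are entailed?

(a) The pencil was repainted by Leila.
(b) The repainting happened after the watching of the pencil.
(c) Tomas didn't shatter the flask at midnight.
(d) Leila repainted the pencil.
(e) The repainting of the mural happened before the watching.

(a) Not entailed — Leila repainted the mural, not the pencil; the pencil belongs to the watching event.
(b) Entailed — the narrative places the watching before the repainting.
(c) Not entailed — dropping 'with a fork' under negation is not valid — the original leaves open that Tomas shattered the flask some other way.
(d) Not entailed — Leila repainted the mural, not the pencil; the pencil belongs to the watching event.
(e) Not entailed — the narrative places the watching before the repainting, not after.

(b)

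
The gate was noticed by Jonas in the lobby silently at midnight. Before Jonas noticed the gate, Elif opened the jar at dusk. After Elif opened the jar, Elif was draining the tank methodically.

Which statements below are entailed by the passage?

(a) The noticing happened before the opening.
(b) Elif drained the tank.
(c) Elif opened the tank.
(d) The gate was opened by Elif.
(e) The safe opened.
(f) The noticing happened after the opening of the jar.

(a) Not entailed — the narrative places the opening before the noticing, not after.
(b) Not entailed — 'was draining' is progressive on an accomplishment; it does not entail the completed 'drained'.
(c) Not entailed — Elif opened the jar, not the tank; the tank belongs to the draining event.
(d) Not entailed — Elif opened the jar, not the gate; the gate belongs to the noticing event.
(e) Not entailed — the jar is what opened, not the safe.
(f) Entailed — the narrative places the opening before the noticing.

(f)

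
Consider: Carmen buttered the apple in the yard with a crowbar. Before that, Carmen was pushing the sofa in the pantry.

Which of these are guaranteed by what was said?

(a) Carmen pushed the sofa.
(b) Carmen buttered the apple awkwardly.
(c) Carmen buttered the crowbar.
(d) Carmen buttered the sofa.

(a)

(a) Entailed — 'push' is an activity; 'was pushing' entails that some pushing happened, so 'pushed' holds.
(b) Not entailed — 'awkwardly' adds information not in the original event.
(c) Not entailed — the crowbar is the instrument, not what was buttered.
(d) Not entailed — Carmen buttered the apple, not the sofa; the sofa belongs to the pushing event.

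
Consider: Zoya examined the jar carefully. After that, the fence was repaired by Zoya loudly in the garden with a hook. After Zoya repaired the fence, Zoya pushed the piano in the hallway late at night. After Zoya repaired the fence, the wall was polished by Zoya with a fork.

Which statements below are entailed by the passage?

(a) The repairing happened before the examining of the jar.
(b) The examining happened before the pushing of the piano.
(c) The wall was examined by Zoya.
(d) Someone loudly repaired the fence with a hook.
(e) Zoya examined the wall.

(b), (d)

(a) Not entailed — the narrative places the examining before the repairing, not after.
(b) Entailed — the narrative places the examining before the pushing.
(c) Not entailed — Zoya examined the jar, not the wall; the wall belongs to the polishing event.
(d) Entailed — every conjunct here is already in the original repairing event.
(e) Not entailed — Zoya examined the jar, not the wall; the wall belongs to the polishing event.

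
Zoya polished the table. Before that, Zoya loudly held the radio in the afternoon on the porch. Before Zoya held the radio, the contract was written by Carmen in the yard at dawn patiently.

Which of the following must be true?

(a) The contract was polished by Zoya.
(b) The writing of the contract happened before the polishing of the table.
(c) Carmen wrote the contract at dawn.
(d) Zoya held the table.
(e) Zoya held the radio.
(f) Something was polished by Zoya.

(b), (c), (e), (f)

(a) Not entailed — Zoya polished the table, not the contract; the contract belongs to the writing event.
(b) Entailed — the narrative places the writing before the polishing.
(c) Entailed — every conjunct here is already in the original writing event.
(d) Not entailed — Zoya held the radio, not the table; the table belongs to the polishing event.
(e) Entailed — the original entails any weakening of itself; this just drops 'loudly', 'in the afternoon', 'on the porch'.
(f) Entailed — generalizing the patient leaves a sub-description the original still satisfies.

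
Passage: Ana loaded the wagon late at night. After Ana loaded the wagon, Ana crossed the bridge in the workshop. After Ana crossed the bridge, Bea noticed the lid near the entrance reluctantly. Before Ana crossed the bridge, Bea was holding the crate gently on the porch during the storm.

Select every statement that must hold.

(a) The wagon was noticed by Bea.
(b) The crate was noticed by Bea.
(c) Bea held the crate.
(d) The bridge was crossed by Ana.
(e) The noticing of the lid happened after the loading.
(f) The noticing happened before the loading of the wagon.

(c), (d), (e)

(a) Not entailed — Bea noticed the lid, not the wagon; the wagon belongs to the loading event.
(b) Not entailed — Bea noticed the lid, not the crate; the crate belongs to the holding event.
(c) Entailed — 'hold' is an activity; 'was holding' entails that some holding happened, so 'held' holds.
(d) Entailed — every conjunct here is already in the original crossing event.
(e) Entailed — the narrative places the loading before the noticing.
(f) Not entailed — the narrative places the loading before the noticing, not after.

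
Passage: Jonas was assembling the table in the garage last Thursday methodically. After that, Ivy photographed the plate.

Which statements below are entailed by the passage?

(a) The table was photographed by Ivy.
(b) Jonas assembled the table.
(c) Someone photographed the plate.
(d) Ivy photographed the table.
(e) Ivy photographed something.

(a) Not entailed — Ivy photographed the plate, not the table; the table belongs to the assembling event.
(b) Not entailed — 'was assembling' is progressive on an accomplishment; it does not entail the completed 'assembled'.
(c) Entailed — this follows by dropping conjuncts from the photographing event's description.
(d) Not entailed — Ivy photographed the plate, not the table; the table belongs to the assembling event.
(e) Entailed — generalizing the patient leaves a sub-description the original still satisfies.

(c), (e)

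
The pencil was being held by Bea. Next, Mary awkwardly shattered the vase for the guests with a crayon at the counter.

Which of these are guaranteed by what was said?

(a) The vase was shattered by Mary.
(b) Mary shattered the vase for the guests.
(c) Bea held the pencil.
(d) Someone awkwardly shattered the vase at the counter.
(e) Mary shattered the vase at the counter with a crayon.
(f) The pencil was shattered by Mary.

(a), (b), (c), (d), (e)

(a) Entailed — every conjunct here is already in the original shattering event.
(b) Entailed — the original entails any weakening of itself; this just drops 'at the counter', 'awkwardly', 'with a crayon'.
(c) Entailed — 'hold' is an activity; 'was holding' entails that some holding happened, so 'held' holds.
(d) Entailed — every conjunct here is already in the original shattering event.
(e) Entailed — every conjunct here is already in the original shattering event.
(f) Not entailed — Mary shattered the vase, not the pencil; the pencil belongs to the holding event.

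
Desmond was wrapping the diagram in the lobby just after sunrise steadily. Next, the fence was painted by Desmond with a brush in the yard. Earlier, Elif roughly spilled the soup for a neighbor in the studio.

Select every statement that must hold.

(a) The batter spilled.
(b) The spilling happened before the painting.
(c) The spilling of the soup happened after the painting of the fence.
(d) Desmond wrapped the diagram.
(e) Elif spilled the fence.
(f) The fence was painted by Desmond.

(b), (f)

(a) Not entailed — the soup is what spilled, not the batter.
(b) Entailed — the narrative places the spilling before the painting.
(c) Not entailed — the narrative places the spilling before the painting, not after.
(d) Not entailed — 'was wrapping' is progressive on an accomplishment; it does not entail the completed 'wrapped'.
(e) Not entailed — Elif spilled the soup, not the fence; the fence belongs to the painting event.
(f) Entailed — this follows by dropping conjuncts from the painting event's description.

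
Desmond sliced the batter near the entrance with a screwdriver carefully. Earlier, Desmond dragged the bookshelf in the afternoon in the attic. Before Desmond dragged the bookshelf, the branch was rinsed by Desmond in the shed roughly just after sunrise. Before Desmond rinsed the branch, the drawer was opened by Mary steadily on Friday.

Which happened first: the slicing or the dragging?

The connectives place the dragging before the slicing.

the dragging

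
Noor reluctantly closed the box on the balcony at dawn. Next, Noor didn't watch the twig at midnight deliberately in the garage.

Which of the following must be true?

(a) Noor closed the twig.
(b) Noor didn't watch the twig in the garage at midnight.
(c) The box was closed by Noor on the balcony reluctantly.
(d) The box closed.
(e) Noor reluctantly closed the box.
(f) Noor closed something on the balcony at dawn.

(c), (d), (e), (f)

(a) Not entailed — Noor closed the box, not the twig; the twig belongs to the watching event.
(b) Not entailed — dropping 'deliberately' under negation is not valid — the original leaves open that Noor watched the twig some other way.
(c) Entailed — every conjunct here is already in the original closing event.
(d) Entailed — 'Noor closed the box' is causative; it entails the inchoative 'the box closed'.
(e) Entailed — dropping 'at dawn', 'on the balcony' leaves a sub-description the original still satisfies.
(f) Entailed — dropping 'reluctantly' and generalizing the patient leaves a sub-description the original still satisfies.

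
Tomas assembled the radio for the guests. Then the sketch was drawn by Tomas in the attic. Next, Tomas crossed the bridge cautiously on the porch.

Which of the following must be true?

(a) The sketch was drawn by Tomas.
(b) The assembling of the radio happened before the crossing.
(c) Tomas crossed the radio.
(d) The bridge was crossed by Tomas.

(a) Entailed — the original entails any weakening of itself; this just drops 'in the attic'.
(b) Entailed — the narrative places the assembling before the crossing.
(c) Not entailed — Tomas crossed the bridge, not the radio; the radio belongs to the assembling event.
(d) Entailed — every conjunct here is already in the original crossing event.

(a), (b), (d)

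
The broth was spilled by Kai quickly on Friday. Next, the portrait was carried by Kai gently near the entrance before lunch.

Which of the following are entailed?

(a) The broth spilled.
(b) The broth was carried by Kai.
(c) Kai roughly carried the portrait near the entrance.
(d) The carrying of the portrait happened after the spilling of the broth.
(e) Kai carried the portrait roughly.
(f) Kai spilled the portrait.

(a), (d)

(a) Entailed — 'Kai spilled the broth' is causative; it entails the inchoative 'the broth spilled'.
(b) Not entailed — Kai carried the portrait, not the broth; the broth belongs to the spilling event.
(c) Not entailed — 'roughly' adds a manner not in (and inconsistent with) the original.
(d) Entailed — the narrative places the spilling before the carrying.
(e) Not entailed — 'roughly' adds a manner not in (and inconsistent with) the original.
(f) Not entailed — Kai spilled the broth, not the portrait; the portrait belongs to the carrying event.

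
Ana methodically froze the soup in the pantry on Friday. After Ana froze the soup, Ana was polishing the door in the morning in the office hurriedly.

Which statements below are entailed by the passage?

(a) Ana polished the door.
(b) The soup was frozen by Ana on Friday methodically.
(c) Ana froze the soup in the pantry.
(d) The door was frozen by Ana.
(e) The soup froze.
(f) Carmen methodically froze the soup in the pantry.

(a) Entailed — 'polish' is an activity; 'was polishing' entails that some polishing happened, so 'polished' holds.
(b) Entailed — dropping 'in the pantry' leaves a sub-description the original still satisfies.
(c) Entailed — dropping 'methodically', 'on Friday' leaves a sub-description the original still satisfies.
(d) Not entailed — Ana froze the soup, not the door; the door belongs to the polishing event.
(e) Entailed — 'Ana froze the soup' is causative; it entails the inchoative 'the soup froze'.
(f) Not entailed — the passage has Ana freezing the soup, not Carmen.

(a), (b), (c), (e)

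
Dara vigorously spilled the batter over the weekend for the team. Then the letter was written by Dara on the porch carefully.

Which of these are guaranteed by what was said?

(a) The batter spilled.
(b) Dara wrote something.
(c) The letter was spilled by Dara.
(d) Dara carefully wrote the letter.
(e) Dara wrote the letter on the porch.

(a), (b), (d), (e)

(a) Entailed — 'Dara spilled the batter' is causative; it entails the inchoative 'the batter spilled'.
(b) Entailed — this follows by dropping conjuncts from the writing event's description.
(c) Not entailed — Dara spilled the batter, not the letter; the letter belongs to the writing event.
(d) Entailed — dropping 'on the porch' leaves a sub-description the original still satisfies.
(e) Entailed — this follows by dropping conjuncts from the writing event's description.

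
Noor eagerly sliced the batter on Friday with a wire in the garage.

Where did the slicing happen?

'in the garage' marks the location of the slicing event.

in the garage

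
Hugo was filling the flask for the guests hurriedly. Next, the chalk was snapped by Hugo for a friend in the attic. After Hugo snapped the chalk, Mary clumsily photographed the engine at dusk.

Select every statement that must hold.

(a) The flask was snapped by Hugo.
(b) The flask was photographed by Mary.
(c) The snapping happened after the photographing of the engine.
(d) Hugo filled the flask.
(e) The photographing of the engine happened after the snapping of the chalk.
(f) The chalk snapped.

(e), (f)

(a) Not entailed — Hugo snapped the chalk, not the flask; the flask belongs to the filling event.
(b) Not entailed — Mary photographed the engine, not the flask; the flask belongs to the filling event.
(c) Not entailed — the narrative places the snapping before the photographing, not after.
(d) Not entailed — 'was filling' is progressive on an accomplishment; it does not entail the completed 'filled'.
(e) Entailed — the narrative places the snapping before the photographing.
(f) Entailed — 'Hugo snapped the chalk' is causative; it entails the inchoative 'the chalk snapped'.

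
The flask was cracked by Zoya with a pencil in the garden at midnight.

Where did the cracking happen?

in the garden

'in the garden' marks the location of the cracking event.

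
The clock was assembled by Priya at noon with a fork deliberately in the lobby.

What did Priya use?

'with a fork' marks the instrument of the assembling event.

a fork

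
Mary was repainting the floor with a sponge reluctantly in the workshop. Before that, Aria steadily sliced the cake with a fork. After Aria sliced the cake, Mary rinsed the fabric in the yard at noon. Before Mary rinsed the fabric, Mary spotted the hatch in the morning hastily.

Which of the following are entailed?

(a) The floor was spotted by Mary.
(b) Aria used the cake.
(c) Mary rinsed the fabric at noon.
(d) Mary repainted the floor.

(c)

(a) Not entailed — Mary spotted the hatch, not the floor; the floor belongs to the repainting event.
(b) Not entailed — the cake is the patient, not an instrument — Aria used a fork.
(c) Entailed — every conjunct here is already in the original rinsing event.
(d) Not entailed — 'was repainting' is progressive on an accomplishment; it does not entail the completed 'repainted'.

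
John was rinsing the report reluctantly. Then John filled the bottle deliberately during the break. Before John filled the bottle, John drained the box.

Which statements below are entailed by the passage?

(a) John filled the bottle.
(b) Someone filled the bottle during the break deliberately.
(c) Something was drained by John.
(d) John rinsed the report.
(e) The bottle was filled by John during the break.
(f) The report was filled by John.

(a) Entailed — every conjunct here is already in the original filling event.
(b) Entailed — this follows by dropping conjuncts from the filling event's description.
(c) Entailed — this follows by dropping conjuncts from the draining event's description.
(d) Entailed — 'rinse' is an activity; 'was rinsing' entails that some rinsing happened, so 'rinsed' holds.
(e) Entailed — every conjunct here is already in the original filling event.
(f) Not entailed — John filled the bottle, not the report; the report belongs to the rinsing event.

(a), (b), (c), (d), (e)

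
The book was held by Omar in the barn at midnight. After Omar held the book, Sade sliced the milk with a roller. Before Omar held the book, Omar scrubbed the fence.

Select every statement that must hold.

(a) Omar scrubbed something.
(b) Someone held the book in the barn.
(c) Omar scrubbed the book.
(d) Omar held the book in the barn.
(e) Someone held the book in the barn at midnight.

(a), (b), (d), (e)

(a) Entailed — this follows by dropping conjuncts from the scrubbing event's description.
(b) Entailed — this follows by dropping conjuncts from the holding event's description.
(c) Not entailed — Omar scrubbed the fence, not the book; the book belongs to the holding event.
(d) Entailed — every conjunct here is already in the original holding event.
(e) Entailed — the original entails any weakening of itself; this just generalizes the agent.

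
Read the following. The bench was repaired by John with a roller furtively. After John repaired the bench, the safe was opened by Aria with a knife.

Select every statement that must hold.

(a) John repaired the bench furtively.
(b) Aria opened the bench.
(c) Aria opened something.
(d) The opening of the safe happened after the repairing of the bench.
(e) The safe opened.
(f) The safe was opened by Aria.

(a) Entailed — this follows by dropping conjuncts from the repairing event's description.
(b) Not entailed — Aria opened the safe, not the bench; the bench belongs to the repairing event.
(c) Entailed — the original entails any weakening of itself; this just drops 'with a knife' and generalizes the patient.
(d) Entailed — the narrative places the repairing before the opening.
(e) Entailed — 'Aria opened the safe' is causative; it entails the inchoative 'the safe opened'.
(f) Entailed — every conjunct here is already in the original opening event.

(a), (c), (d), (e), (f)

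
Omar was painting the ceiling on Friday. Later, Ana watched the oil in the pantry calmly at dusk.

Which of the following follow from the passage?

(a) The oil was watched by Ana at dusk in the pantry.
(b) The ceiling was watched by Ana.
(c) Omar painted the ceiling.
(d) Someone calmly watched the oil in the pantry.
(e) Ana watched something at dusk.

(a) Entailed — this follows by dropping conjuncts from the watching event's description.
(b) Not entailed — Ana watched the oil, not the ceiling; the ceiling belongs to the painting event.
(c) Not entailed — 'was painting' is progressive on an accomplishment; it does not entail the completed 'painted'.
(d) Entailed — dropping 'at dusk' and generalizing the agent leaves a sub-description the original still satisfies.
(e) Entailed — the original entails any weakening of itself; this just drops 'in the pantry', 'calmly' and generalizes the patient.

(a), (d), (e)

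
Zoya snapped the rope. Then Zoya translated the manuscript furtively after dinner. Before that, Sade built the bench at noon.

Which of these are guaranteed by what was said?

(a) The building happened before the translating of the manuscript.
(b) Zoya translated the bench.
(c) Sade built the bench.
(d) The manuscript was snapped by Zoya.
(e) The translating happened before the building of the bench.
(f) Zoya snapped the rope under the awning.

(a), (c)

(a) Entailed — the narrative places the building before the translating.
(b) Not entailed — Zoya translated the manuscript, not the bench; the bench belongs to the building event.
(c) Entailed — dropping 'at noon' leaves a sub-description the original still satisfies.
(d) Not entailed — Zoya snapped the rope, not the manuscript; the manuscript belongs to the translating event.
(e) Not entailed — the narrative places the building before the translating, not after.
(f) Not entailed — 'under the awning' adds information not in the original event.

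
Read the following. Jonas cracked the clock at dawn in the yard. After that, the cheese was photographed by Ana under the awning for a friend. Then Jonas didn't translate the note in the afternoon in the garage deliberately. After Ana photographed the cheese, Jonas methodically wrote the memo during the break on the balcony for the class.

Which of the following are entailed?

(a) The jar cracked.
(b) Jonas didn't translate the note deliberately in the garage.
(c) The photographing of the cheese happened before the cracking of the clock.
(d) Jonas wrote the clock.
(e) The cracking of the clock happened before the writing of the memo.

(e)

(a) Not entailed — the clock is what cracked, not the jar.
(b) Not entailed — dropping 'in the afternoon' under negation is not valid — the original leaves open that Jonas translated the note some other way.
(c) Not entailed — the narrative places the cracking before the photographing, not after.
(d) Not entailed — Jonas wrote the memo, not the clock; the clock belongs to the cracking event.
(e) Entailed — the narrative places the cracking before the writing.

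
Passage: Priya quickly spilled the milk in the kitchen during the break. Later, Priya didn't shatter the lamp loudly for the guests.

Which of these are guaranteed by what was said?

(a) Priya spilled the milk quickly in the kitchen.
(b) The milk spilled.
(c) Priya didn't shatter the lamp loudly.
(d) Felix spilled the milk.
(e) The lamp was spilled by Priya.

(a), (b)

(a) Entailed — dropping 'during the break' leaves a sub-description the original still satisfies.
(b) Entailed — 'Priya spilled the milk' is causative; it entails the inchoative 'the milk spilled'.
(c) Not entailed — dropping 'for the guests' under negation is not valid — the original leaves open that Priya shattered the lamp some other way.
(d) Not entailed — the passage has Priya spilling the milk, not Felix.
(e) Not entailed — Priya spilled the milk, not the lamp; the lamp belongs to the shattering event.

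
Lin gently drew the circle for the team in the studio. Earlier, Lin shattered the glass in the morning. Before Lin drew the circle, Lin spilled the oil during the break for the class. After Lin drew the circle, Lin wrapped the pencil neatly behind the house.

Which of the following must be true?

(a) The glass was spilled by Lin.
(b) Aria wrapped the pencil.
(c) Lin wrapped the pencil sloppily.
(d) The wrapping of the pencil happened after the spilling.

(a) Not entailed — Lin spilled the oil, not the glass; the glass belongs to the shattering event.
(b) Not entailed — the passage has Lin wrapping the pencil, not Aria.
(c) Not entailed — 'sloppily' adds a manner not in (and inconsistent with) the original.
(d) Entailed — the narrative places the spilling before the wrapping.

(d)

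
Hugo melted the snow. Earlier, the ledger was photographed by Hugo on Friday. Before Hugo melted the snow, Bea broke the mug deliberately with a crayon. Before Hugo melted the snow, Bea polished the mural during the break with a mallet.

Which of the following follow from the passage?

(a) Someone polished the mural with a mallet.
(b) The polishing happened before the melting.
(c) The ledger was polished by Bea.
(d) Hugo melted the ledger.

(a) Entailed — this follows by dropping conjuncts from the polishing event's description.
(b) Entailed — the narrative places the polishing before the melting.
(c) Not entailed — Bea polished the mural, not the ledger; the ledger belongs to the photographing event.
(d) Not entailed — Hugo melted the snow, not the ledger; the ledger belongs to the photographing event.

(a), (b)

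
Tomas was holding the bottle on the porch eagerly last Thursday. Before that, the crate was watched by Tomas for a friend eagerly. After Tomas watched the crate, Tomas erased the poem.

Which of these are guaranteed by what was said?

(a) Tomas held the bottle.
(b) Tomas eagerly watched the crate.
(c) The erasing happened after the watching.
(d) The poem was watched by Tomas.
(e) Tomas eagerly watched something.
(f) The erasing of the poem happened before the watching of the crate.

(a) Entailed — 'hold' is an activity; 'was holding' entails that some holding happened, so 'held' holds.
(b) Entailed — every conjunct here is already in the original watching event.
(c) Entailed — the narrative places the watching before the erasing.
(d) Not entailed — Tomas watched the crate, not the poem; the poem belongs to the erasing event.
(e) Entailed — the original entails any weakening of itself; this just drops 'for a friend' and generalizes the patient.
(f) Not entailed — the narrative places the watching before the erasing, not after.

(a), (b), (c), (e)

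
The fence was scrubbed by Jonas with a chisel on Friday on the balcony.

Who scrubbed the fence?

Jonas

'Jonas' marks the agent of the scrubbing event.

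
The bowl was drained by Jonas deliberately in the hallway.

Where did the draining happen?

'in the hallway' marks the location of the draining event.

in the hallway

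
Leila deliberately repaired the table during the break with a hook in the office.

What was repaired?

'the table' marks the patient of the repairing event.

the table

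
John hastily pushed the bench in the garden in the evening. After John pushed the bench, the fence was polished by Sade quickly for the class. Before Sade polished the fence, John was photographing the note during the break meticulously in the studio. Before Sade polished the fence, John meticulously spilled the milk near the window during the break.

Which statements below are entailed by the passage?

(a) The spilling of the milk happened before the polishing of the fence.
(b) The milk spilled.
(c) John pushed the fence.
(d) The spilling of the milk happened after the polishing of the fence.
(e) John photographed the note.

(a), (b)

(a) Entailed — the narrative places the spilling before the polishing.
(b) Entailed — 'John spilled the milk' is causative; it entails the inchoative 'the milk spilled'.
(c) Not entailed — John pushed the bench, not the fence; the fence belongs to the polishing event.
(d) Not entailed — the narrative places the spilling before the polishing, not after.
(e) Not entailed — 'was photographing' is progressive on an accomplishment; it does not entail the completed 'photographed'.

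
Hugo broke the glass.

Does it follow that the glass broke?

yes

'Hugo broke the glass' is the causative; it entails the inchoative 'the glass broke'.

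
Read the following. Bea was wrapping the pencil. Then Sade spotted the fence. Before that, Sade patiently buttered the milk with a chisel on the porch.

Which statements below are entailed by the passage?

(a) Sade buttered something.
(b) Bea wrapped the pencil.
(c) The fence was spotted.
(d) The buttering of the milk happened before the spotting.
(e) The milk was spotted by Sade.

(a) Entailed — this follows by dropping conjuncts from the buttering event's description.
(b) Not entailed — 'was wrapping' is progressive on an accomplishment; it does not entail the completed 'wrapped'.
(c) Entailed — the original entails any weakening of itself; this just generalizes the agent.
(d) Entailed — the narrative places the buttering before the spotting.
(e) Not entailed — Sade spotted the fence, not the milk; the milk belongs to the buttering event.

(a), (c), (d)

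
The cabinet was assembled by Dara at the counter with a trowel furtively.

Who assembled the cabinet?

'Dara' marks the agent of the assembling event.

Dara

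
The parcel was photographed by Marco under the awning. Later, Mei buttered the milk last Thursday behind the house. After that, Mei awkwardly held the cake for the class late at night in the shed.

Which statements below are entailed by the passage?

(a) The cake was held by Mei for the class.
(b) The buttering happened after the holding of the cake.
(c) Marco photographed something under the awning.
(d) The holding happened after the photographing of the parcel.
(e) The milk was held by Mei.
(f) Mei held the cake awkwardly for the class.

(a) Entailed — every conjunct here is already in the original holding event.
(b) Not entailed — the narrative places the buttering before the holding, not after.
(c) Entailed — the original entails any weakening of itself; this just generalizes the patient.
(d) Entailed — the narrative places the photographing before the holding.
(e) Not entailed — Mei held the cake, not the milk; the milk belongs to the buttering event.
(f) Entailed — every conjunct here is already in the original holding event.

(a), (c), (d), (f)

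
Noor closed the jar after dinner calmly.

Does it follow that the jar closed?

yes

'Noor closed the jar' is the causative; it entails the inchoative 'the jar closed'.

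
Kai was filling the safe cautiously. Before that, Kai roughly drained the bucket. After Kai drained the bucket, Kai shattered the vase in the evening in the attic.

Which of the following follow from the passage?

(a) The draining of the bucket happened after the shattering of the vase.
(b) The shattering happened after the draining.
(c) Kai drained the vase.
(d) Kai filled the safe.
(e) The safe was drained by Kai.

(b)

(a) Not entailed — the narrative places the draining before the shattering, not after.
(b) Entailed — the narrative places the draining before the shattering.
(c) Not entailed — Kai drained the bucket, not the vase; the vase belongs to the shattering event.
(d) Not entailed — 'was filling' is progressive on an accomplishment; it does not entail the completed 'filled'.
(e) Not entailed — Kai drained the bucket, not the safe; the safe belongs to the filling event.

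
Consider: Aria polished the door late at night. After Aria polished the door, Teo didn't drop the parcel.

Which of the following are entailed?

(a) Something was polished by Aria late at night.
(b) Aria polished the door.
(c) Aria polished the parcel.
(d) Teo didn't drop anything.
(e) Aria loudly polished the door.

(a) Entailed — every conjunct here is already in the original polishing event.
(b) Entailed — the original entails any weakening of itself; this just drops 'late at night'.
(c) Not entailed — Aria polished the door, not the parcel; the parcel belongs to the dropping event.
(d) Not entailed — the original only denies this specific event; Teo may have dropped something else.
(e) Not entailed — 'loudly' adds information not in the original event.

(a), (b)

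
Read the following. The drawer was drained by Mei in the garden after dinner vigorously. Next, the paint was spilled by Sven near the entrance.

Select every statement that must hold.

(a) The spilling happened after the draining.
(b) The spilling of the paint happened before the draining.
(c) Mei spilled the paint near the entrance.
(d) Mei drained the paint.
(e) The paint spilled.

(a), (e)

(a) Entailed — the narrative places the draining before the spilling.
(b) Not entailed — the narrative places the draining before the spilling, not after.
(c) Not entailed — the passage has Sven spilling the paint, not Mei.
(d) Not entailed — Mei drained the drawer, not the paint; the paint belongs to the spilling event.
(e) Entailed — 'Sven spilled the paint' is causative; it entails the inchoative 'the paint spilled'.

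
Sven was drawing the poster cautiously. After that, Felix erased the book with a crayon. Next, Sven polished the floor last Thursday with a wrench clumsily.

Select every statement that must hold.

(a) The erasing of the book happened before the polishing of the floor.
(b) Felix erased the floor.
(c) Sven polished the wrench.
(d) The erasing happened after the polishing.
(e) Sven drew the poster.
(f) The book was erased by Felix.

(a), (f)

(a) Entailed — the narrative places the erasing before the polishing.
(b) Not entailed — Felix erased the book, not the floor; the floor belongs to the polishing event.
(c) Not entailed — the wrench is the instrument, not what was polished.
(d) Not entailed — the narrative places the erasing before the polishing, not after.
(e) Not entailed — 'was drawing' is progressive on an accomplishment; it does not entail the completed 'drew'.
(f) Entailed — every conjunct here is already in the original erasing event.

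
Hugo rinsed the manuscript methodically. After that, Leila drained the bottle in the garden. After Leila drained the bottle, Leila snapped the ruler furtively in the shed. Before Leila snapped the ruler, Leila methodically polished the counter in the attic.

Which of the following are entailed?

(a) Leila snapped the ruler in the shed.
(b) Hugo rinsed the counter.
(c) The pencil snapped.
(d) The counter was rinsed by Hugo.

(a)

(a) Entailed — every conjunct here is already in the original snapping event.
(b) Not entailed — Hugo rinsed the manuscript, not the counter; the counter belongs to the polishing event.
(c) Not entailed — the ruler is what snapped, not the pencil.
(d) Not entailed — Hugo rinsed the manuscript, not the counter; the counter belongs to the polishing event.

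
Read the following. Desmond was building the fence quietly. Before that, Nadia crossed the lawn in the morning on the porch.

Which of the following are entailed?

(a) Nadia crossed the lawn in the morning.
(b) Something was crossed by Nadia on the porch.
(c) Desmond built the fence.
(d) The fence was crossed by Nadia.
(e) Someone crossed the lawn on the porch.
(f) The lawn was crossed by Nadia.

(a) Entailed — the original entails any weakening of itself; this just drops 'on the porch'.
(b) Entailed — every conjunct here is already in the original crossing event.
(c) Not entailed — 'was building' is progressive on an accomplishment; it does not entail the completed 'built'.
(d) Not entailed — Nadia crossed the lawn, not the fence; the fence belongs to the building event.
(e) Entailed — dropping 'in the morning' and generalizing the agent leaves a sub-description the original still satisfies.
(f) Entailed — dropping 'on the porch', 'in the morning' leaves a sub-description the original still satisfies.

(a), (b), (e), (f)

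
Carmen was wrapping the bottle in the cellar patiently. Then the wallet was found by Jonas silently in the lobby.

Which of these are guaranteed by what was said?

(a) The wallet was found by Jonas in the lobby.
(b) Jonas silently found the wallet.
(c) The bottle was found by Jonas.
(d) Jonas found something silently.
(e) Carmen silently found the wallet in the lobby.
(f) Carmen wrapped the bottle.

(a), (b), (d)

(a) Entailed — dropping 'silently' leaves a sub-description the original still satisfies.
(b) Entailed — every conjunct here is already in the original finding event.
(c) Not entailed — Jonas found the wallet, not the bottle; the bottle belongs to the wrapping event.
(d) Entailed — dropping 'in the lobby' and generalizing the patient leaves a sub-description the original still satisfies.
(e) Not entailed — the passage has Jonas finding the wallet, not Carmen.
(f) Not entailed — 'was wrapping' is progressive on an accomplishment; it does not entail the completed 'wrapped'.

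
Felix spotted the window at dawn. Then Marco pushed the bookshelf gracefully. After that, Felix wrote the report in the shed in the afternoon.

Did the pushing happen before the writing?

The narrative orders the pushing before the writing.

yes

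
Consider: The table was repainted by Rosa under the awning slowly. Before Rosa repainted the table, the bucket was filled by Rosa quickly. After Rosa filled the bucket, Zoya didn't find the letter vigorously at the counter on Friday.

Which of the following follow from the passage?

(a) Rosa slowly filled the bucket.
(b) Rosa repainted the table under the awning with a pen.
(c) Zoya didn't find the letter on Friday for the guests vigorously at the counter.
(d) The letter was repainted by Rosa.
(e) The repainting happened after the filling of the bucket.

(a) Not entailed — 'slowly' adds a manner not in (and inconsistent with) the original.
(b) Not entailed — 'with a pen' adds information not in the original event.
(c) Entailed — under negation, adding a further restriction is entailed: if no such finding event occurred, none occurred for the guests either.
(d) Not entailed — Rosa repainted the table, not the letter; the letter belongs to the finding event.
(e) Entailed — the narrative places the filling before the repainting.

(c), (e)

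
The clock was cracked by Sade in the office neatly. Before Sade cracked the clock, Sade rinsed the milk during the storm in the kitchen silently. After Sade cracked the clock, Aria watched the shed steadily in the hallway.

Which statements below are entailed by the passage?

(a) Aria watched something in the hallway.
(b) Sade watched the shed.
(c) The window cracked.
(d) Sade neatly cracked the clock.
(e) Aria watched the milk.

(a), (d)

(a) Entailed — the original entails any weakening of itself; this just drops 'steadily' and generalizes the patient.
(b) Not entailed — the passage has Aria watching the shed, not Sade.
(c) Not entailed — the clock is what cracked, not the window.
(d) Entailed — this follows by dropping conjuncts from the cracking event's description.
(e) Not entailed — Aria watched the shed, not the milk; the milk belongs to the rinsing event.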